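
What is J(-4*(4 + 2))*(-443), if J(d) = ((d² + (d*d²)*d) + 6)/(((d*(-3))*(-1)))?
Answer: 24539099/12 ≈ 2.0449e+6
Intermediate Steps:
J(d) = (6 + d² + d⁴)/(3*d) (J(d) = ((d² + d³*d) + 6)/((-3*d*(-1))) = ((d² + d⁴) + 6)/((3*d)) = (6 + d² + d⁴)*(1/(3*d)) = (6 + d² + d⁴)/(3*d))
J(-4*(4 + 2))*(-443) = ((6 + (-4*(4 + 2))² + (-4*(4 + 2))⁴)/(3*((-4*(4 + 2)))))*(-443) = ((6 + (-4*6)² + (-4*6)⁴)/(3*((-4*6))))*(-443) = ((⅓)*(6 + (-24)² + (-24)⁴)/(-24))*(-443) = ((⅓)*(-1/24)*(6 + 576 + 331776))*(-443) = ((⅓)*(-1/24)*332358)*(-443) = -55393/12*(-443) = 24539099/12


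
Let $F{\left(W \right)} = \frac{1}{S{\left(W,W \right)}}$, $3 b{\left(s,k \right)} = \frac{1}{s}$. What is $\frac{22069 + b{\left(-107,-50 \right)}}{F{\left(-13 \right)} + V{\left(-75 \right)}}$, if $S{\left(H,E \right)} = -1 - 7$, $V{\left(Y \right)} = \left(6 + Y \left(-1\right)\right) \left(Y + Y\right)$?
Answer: $- \frac{56673184}{31201521} \approx -1.8164$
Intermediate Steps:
$V{\left(Y \right)} = 2 Y \left(6 - Y\right)$ ($V{\left(Y \right)} = \left(6 - Y\right) 2 Y = 2 Y \left(6 - Y\right)$)
$b{\left(s,k \right)} = \frac{1}{3 s}$
$S{\left(H,E \right)} = -8$ ($S{\left(H,E \right)} = -1 - 7 = -8$)
$F{\left(W \right)} = - \frac{1}{8}$ ($F{\left(W \right)} = \frac{1}{-8} = - \frac{1}{8}$)
$\frac{22069 + b{\left(-107,-50 \right)}}{F{\left(-13 \right)} + V{\left(-75 \right)}} = \frac{22069 + \frac{1}{3 \left(-107\right)}}{- \frac{1}{8} + 2 \left(-75\right) \left(6 - -75\right)} = \frac{22069 + \frac{1}{3} \left(- \frac{1}{107}\right)}{- \frac{1}{8} + 2 \left(-75\right) \left(6 + 75\right)} = \frac{22069 - \frac{1}{321}}{- \frac{1}{8} + 2 \left(-75\right) 81} = \frac{7084148}{321 \left(- \frac{1}{8} - 12150\right)} = \frac{7084148}{321 \left(- \frac{97201}{8}\right)} = \frac{7084148}{321} \left(- \frac{8}{97201}\right) = - \frac{56673184}{31201521}$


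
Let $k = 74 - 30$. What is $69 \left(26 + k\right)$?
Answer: $4830$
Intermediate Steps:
$k = 44$
$69 \left(26 + k\right) = 69 \left(26 + 44\right) = 69 \cdot 70 = 4830$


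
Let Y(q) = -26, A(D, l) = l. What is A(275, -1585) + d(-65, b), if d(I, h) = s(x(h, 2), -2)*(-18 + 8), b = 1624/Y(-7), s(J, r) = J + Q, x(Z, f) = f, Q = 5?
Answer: -1655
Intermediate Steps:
s(J, r) = 5 + J (s(J, r) = J + 5 = 5 + J)
b = -812/13 (b = 1624/(-26) = 1624*(-1/26) = -812/13 ≈ -62.462)
d(I, h) = -70 (d(I, h) = (5 + 2)*(-18 + 8) = 7*(-10) = -70)
A(275, -1585) + d(-65, b) = -1585 - 70 = -1655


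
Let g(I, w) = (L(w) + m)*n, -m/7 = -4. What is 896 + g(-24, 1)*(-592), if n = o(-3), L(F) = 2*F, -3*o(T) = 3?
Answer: 18656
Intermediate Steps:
m = 28 (m = -7*(-4) = 28)
o(T) = -1 (o(T) = -1/3*3 = -1)
n = -1
g(I, w) = -28 - 2*w (g(I, w) = (2*w + 28)*(-1) = (28 + 2*w)*(-1) = -28 - 2*w)
896 + g(-24, 1)*(-592) = 896 + (-28 - 2*1)*(-592) = 896 + (-28 - 2)*(-592) = 896 - 30*(-592) = 896 + 17760 = 18656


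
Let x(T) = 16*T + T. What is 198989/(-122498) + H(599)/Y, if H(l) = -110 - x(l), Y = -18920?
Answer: -1251999983/1158831080 ≈ -1.0804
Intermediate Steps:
x(T) = 17*T
H(l) = -110 - 17*l
198989/(-122498) + H(599)/Y = 198989/(-122498) + (-110 - 17*599)/(-18920) = 198989*(-1/122498) + (-110 - 10183)*(-1/18920) = -198989/122498 - 10293*(-1/18920) = -198989/122498 + 10293/18920 = -1251999983/1158831080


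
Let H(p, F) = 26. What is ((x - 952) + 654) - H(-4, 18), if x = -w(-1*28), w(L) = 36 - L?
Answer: -388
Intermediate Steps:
x = -64 (x = -(36 - (-1)*28) = -(36 - 1*(-28)) = -(36 + 28) = -1*64 = -64)
((x - 952) + 654) - H(-4, 18) = ((-64 - 952) + 654) - 1*26 = (-1016 + 654) - 26 = -362 - 26 = -388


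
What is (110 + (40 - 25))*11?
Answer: 1375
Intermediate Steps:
(110 + (40 - 25))*11 = (110 + 15)*11 = 125*11 = 1375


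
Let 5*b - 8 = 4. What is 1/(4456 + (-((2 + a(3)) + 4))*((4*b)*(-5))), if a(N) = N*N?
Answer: 1/5176 ≈ 0.00019320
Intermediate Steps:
b = 12/5 (b = 8/5 + (⅕)*4 = 8/5 + ⅘ = 12/5 ≈ 2.4000)
a(N) = N²
1/(4456 + (-((2 + a(3)) + 4))*((4*b)*(-5))) = 1/(4456 + (-((2 + 3²) + 4))*((4*(12/5))*(-5))) = 1/(4456 + (-((2 + 9) + 4))*((48/5)*(-5))) = 1/(4456 - (11 + 4)*(-48)) = 1/(4456 - 1*15*(-48)) = 1/(4456 - 15*(-48)) = 1/(4456 + 720) = 1/5176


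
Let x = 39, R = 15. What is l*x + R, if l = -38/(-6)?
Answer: 262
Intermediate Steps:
l = 19/3 (l = -38*(-1/6) = 19/3 ≈ 6.3333)
l*x + R = (19/3)*39 + 15 = 247 + 15 = 262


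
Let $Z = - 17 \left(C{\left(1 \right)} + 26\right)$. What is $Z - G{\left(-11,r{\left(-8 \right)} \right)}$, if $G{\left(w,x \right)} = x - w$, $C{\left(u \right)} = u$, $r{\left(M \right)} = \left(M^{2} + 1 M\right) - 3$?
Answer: $-523$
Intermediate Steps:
$r{\left(M \right)} = -3 + M + M^{2}$ ($r{\left(M \right)} = \left(M^{2} + M\right) - 3 = \left(M + M^{2}\right) - 3 = -3 + M + M^{2}$)
$Z = -459$ ($Z = - 17 \left(1 + 26\right) = \left(-17\right) 27 = -459$)
$Z - G{\left(-11,r{\left(-8 \right)} \right)} = -459 - \left(\left(-3 - 8 + \left(-8\right)^{2}\right) - -11\right) = -459 - \left(\left(-3 - 8 + 64\right) + 11\right) = -459 - \left(53 + 11\right) = -459 - 64 = -523$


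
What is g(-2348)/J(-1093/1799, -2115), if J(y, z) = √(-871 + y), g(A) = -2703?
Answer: 901*I*√2820871578/522674 ≈ 91.556*I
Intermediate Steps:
g(-2348)/J(-1093/1799, -2115) = -2703/√(-871 - 1093/1799) = -2703*(-I*√2820871578/1568022) = -(-901)*I*√2820871578/522674 = 901*I*√2820871578/522674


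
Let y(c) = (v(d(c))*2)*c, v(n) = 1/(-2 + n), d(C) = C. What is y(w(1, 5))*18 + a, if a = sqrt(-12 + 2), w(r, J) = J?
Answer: 60 + I*sqrt(10) ≈ 60.0 + 3.1623*I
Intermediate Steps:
y(c) = 2*c/(-2 + c) (y(c) = (2/(-2 + c))*c = 2*c/(-2 + c))
a = I*sqrt(10) (a = sqrt(-10) = I*sqrt(10) ≈ 3.1623*I)
y(w(1, 5))*18 + a = (2*5/(-2 + 5))*18 + I*sqrt(10) = (2*5/3)*18 + I*sqrt(10) = (2*5*(1/3))*18 + I*sqrt(10) = (10/3)*18 + I*sqrt(10) = 60 + I*sqrt(10)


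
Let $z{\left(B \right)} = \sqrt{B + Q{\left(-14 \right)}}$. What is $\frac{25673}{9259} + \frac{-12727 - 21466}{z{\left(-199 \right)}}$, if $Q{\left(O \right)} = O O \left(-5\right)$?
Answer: $\frac{25673}{9259} + \frac{34193 i \sqrt{131}}{393} \approx 2.7728 + 995.82 i$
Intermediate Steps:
$Q{\left(O \right)} = - 5 O^{2}$ ($Q{\left(O \right)} = O^{2} \left(-5\right) = - 5 O^{2}$)
$z{\left(B \right)} = \sqrt{-980 + B}$ ($z{\left(B \right)} = \sqrt{B - 5 \left(-14\right)^{2}} = \sqrt{B - 980} = \sqrt{-980 + B}$)
$\frac{25673}{9259} + \frac{-12727 - 21466}{z{\left(-199 \right)}} = \frac{25673}{9259} + \frac{-12727 - 21466}{\sqrt{-980 - 199}} = 25673 \cdot \frac{1}{9259} - \frac{34193}{\sqrt{-1179}} = \frac{25673}{9259} - \frac{34193}{3 i \sqrt{131}} = \frac{25673}{9259} - 34193 \left(- \frac{i \sqrt{131}}{393}\right) = \frac{25673}{9259} + \frac{34193 i \sqrt{131}}{393}$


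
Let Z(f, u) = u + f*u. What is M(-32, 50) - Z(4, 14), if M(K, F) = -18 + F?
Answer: -38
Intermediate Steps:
M(-32, 50) - Z(4, 14) = (-18 + 50) - 14*(1 + 4) = 32 - 14*5 = 32 - 1*70 = 32 - 70 = -38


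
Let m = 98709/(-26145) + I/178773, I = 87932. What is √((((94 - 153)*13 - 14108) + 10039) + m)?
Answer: I*√543607001942579445/10598685 ≈ 69.565*I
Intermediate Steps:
m = -34801637/10598685 (m = 98709/(-26145) + 87932/178773 = 98709*(-1/26145) + 87932*(1/178773) = -32903/8715 + 87932/178773 = -34801637/10598685 ≈ -3.2836)
√((((94 - 153)*13 - 14108) + 10039) + m) = √((((94 - 153)*13 - 14108) + 10039) - 34801637/10598685) = √(((-59*13 - 14108) + 10039) - 34801637/10598685) = √(((-767 - 14108) + 10039) - 34801637/10598685) = √((-14875 + 10039) - 34801637/10598685) = √(-4836 - 34801637/10598685) = √(-51290042297/10598685) = I*√543607001942579445/10598685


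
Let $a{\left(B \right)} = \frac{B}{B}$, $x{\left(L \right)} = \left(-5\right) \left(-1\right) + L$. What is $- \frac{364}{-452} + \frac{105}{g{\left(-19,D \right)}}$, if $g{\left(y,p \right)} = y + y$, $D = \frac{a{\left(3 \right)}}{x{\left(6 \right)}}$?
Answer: $- \frac{8407}{4294} \approx -1.9578$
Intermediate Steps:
$x{\left(L \right)} = 5 + L$
$a{\left(B \right)} = 1$
$D = \frac{1}{11}$ ($D = 1 \frac{1}{5 + 6} = 1 \cdot \frac{1}{11} = \frac{1}{11} \approx 0.090909$)
$g{\left(y,p \right)} = 2 y$
$- \frac{364}{-452} + \frac{105}{g{\left(-19,D \right)}} = - \frac{364}{-452} + \frac{105}{2 \left(-19\right)} = \left(-364\right) \left(- \frac{1}{452}\right) + \frac{105}{-38} = \frac{91}{113} + 105 \left(- \frac{1}{38}\right) = \frac{91}{113} - \frac{105}{38} = - \frac{8407}{4294}$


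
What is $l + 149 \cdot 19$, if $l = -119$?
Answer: $2712$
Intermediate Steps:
$l + 149 \cdot 19 = -119 + 149 \cdot 19 = -119 + 2831 = 2712$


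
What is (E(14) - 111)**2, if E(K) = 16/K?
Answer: 591361/49 ≈ 12069.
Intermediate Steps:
(E(14) - 111)**2 = (16/14 - 111)**2 = (16*(1/14) - 111)**2 = (8/7 - 111)**2 = (-769/7)**2 = 591361/49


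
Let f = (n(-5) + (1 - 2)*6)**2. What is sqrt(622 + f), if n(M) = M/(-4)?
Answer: sqrt(10313)/4 ≈ 25.388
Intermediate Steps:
n(M) = -M/4 (n(M) = M*(-1/4) = -M/4)
f = 361/16 (f = (-1/4*(-5) + (1 - 2)*6)**2 = (5/4 - 1*6)**2 = (5/4 - 6)**2 = (-19/4)**2 = 361/16 ≈ 22.563)
sqrt(622 + f) = sqrt(622 + 361/16) = sqrt(10313/16) = sqrt(10313)/4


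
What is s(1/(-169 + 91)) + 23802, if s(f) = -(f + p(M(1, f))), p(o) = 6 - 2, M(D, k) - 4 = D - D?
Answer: 1856245/78 ≈ 23798.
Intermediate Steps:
M(D, k) = 4 (M(D, k) = 4 + (D - D) = 4 + 0 = 4)
p(o) = 4
s(f) = -4 - f (s(f) = -(f + 4) = -(4 + f) = -4 - f)
s(1/(-169 + 91)) + 23802 = (-4 - 1/(-169 + 91)) + 23802 = (-4 - 1/(-78)) + 23802 = (-4 - 1*(-1/78)) + 23802 = (-4 + 1/78) + 23802 = -311/78 + 23802 = 1856245/78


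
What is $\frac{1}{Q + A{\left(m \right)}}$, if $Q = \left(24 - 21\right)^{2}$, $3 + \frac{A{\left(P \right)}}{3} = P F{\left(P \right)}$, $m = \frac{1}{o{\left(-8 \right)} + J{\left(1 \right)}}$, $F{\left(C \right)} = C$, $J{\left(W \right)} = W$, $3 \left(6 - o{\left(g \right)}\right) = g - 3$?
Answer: $\frac{1024}{27} \approx 37.926$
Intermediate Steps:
$o{\left(g \right)} = 7 - \frac{g}{3}$ ($o{\left(g \right)} = 6 - \frac{g - 3}{3} = 6 - \frac{-3 + g}{3} = 6 - \left(-1 + \frac{g}{3}\right) = 7 - \frac{g}{3}$)
$m = \frac{3}{32}$ ($m = \frac{1}{\left(7 - - \frac{8}{3}\right) + 1} = \frac{1}{\left(7 + \frac{8}{3}\right) + 1} = \frac{1}{\frac{29}{3} + 1} = \frac{1}{\frac{32}{3}} = \frac{3}{32} \approx 0.09375$)
$A{\left(P \right)} = -9 + 3 P^{2}$ ($A{\left(P \right)} = -9 + 3 P P = -9 + 3 P^{2}$)
$Q = 9$ ($Q = 3^{2} = 9$)
$\frac{1}{Q + A{\left(m \right)}} = \frac{1}{9 - \left(9 - 3 \left(\frac{3}{32}\right)^{2}\right)} = \frac{1}{9 + \left(-9 + 3 \cdot \frac{9}{1024}\right)} = \frac{1}{9 + \left(-9 + \frac{27}{1024}\right)} = \frac{1}{9 - \frac{9189}{1024}} = \frac{1}{\frac{27}{1024}} = \frac{1024}{27}$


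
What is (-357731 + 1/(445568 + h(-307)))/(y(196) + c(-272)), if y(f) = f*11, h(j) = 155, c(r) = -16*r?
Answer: -39862233628/725191321 ≈ -54.968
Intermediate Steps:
y(f) = 11*f
(-357731 + 1/(445568 + h(-307)))/(y(196) + c(-272)) = (-357731 + 1/(445568 + 155))/(11*196 - 16*(-272)) = (-357731 + 1/445723)/(2156 + 4352) = (-357731 + 1/445723)/6508 = -159448934512/445723*1/6508 = -39862233628/725191321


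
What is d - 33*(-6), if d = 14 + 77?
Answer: 289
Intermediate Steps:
d = 91
d - 33*(-6) = 91 - 33*(-6) = 91 + 198 = 289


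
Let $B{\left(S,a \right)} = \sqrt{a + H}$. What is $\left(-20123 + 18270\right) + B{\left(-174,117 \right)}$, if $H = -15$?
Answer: $-1853 + \sqrt{102} \approx -1842.9$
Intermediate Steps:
$B{\left(S,a \right)} = \sqrt{-15 + a}$ ($B{\left(S,a \right)} = \sqrt{a - 15} = \sqrt{-15 + a}$)
$\left(-20123 + 18270\right) + B{\left(-174,117 \right)} = \left(-20123 + 18270\right) + \sqrt{-15 + 117} = -1853 + \sqrt{102}$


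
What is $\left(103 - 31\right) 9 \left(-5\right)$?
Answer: $-3240$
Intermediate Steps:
$\left(103 - 31\right) 9 \left(-5\right) = 72 \left(-45\right) = -3240$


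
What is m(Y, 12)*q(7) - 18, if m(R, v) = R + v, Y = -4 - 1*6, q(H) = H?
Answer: -4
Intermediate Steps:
Y = -10 (Y = -4 - 6 = -10)
m(Y, 12)*q(7) - 18 = (-10 + 12)*7 - 18 = 2*7 - 18 = 14 - 18 = -4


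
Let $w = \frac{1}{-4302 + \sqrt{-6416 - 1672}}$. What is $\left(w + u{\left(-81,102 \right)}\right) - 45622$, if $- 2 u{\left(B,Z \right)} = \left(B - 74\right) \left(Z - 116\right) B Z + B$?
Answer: $\frac{13761010152520}{1542941} - \frac{i \sqrt{2022}}{9257646} \approx 8.9187 \cdot 10^{6} - 4.8572 \cdot 10^{-6} i$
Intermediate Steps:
$u{\left(B,Z \right)} = - \frac{B}{2} - \frac{B Z \left(-116 + Z\right) \left(-74 + B\right)}{2}$ ($u{\left(B,Z \right)} = - \frac{\left(B - 74\right) \left(Z - 116\right) B Z + B}{2} = - \frac{\left(-74 + B\right) \left(-116 + Z\right) B Z + B}{2} = - \frac{\left(-116 + Z\right) \left(-74 + B\right) B Z + B}{2} = - \frac{B \left(-116 + Z\right) \left(-74 + B\right) Z + B}{2} = - \frac{B Z \left(-116 + Z\right) \left(-74 + B\right) + B}{2} = - \frac{B + B Z \left(-116 + Z\right) \left(-74 + B\right)}{2} = - \frac{B}{2} - \frac{B Z \left(-116 + Z\right) \left(-74 + B\right)}{2}$)
$w = \frac{1}{-4302 + 2 i \sqrt{2022}}$ ($w = \frac{1}{-4302 + \sqrt{-8088}} = \frac{1}{-4302 + 2 i \sqrt{2022}} \approx -0.00023235 - 4.8572 \cdot 10^{-6} i$)
$\left(w + u{\left(-81,102 \right)}\right) - 45622 = \left(\left(- \frac{717}{3085882} - \frac{i \sqrt{2022}}{9257646}\right) + \frac{1}{2} \left(-81\right) \left(-1 - 875568 + 74 \cdot 102^{2} - - 81 \cdot 102^{2} + 116 \left(-81\right) 102\right)\right) - 45622 = \left(\left(- \frac{717}{3085882} - \frac{i \sqrt{2022}}{9257646}\right) + \frac{1}{2} \left(-81\right) \left(-1 - 875568 + 74 \cdot 10404 - \left(-81\right) 10404 - 958392\right)\right) - 45622 = \left(\left(- \frac{717}{3085882} - \frac{i \sqrt{2022}}{9257646}\right) + \frac{1}{2} \left(-81\right) \left(-1 - 875568 + 769896 + 842724 - 958392\right)\right) - 45622 = \left(\left(- \frac{717}{3085882} - \frac{i \sqrt{2022}}{9257646}\right) + \frac{1}{2} \left(-81\right) \left(-221341\right)\right) - 45622 = \left(\left(- \frac{717}{3085882} - \frac{i \sqrt{2022}}{9257646}\right) + \frac{17928621}{2}\right) - 45622 = \left(\frac{13831402206822}{1542941} - \frac{i \sqrt{2022}}{9257646}\right) - 45622 = \frac{13761010152520}{1542941} - \frac{i \sqrt{2022}}{9257646}$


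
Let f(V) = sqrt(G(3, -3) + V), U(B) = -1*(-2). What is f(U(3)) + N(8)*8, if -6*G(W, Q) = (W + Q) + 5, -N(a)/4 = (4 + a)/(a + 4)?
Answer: -32 + sqrt(42)/6 ≈ -30.920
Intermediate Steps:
U(B) = 2
N(a) = -4 (N(a) = -4*(4 + a)/(a + 4) = -4*(4 + a)/(4 + a) = -4*1 = -4)
G(W, Q) = -5/6 - Q/6 - W/6 (G(W, Q) = -((W + Q) + 5)/6 = -((Q + W) + 5)/6 = -(5 + Q + W)/6 = -5/6 - Q/6 - W/6)
f(V) = sqrt(-5/6 + V) (f(V) = sqrt((-5/6 - 1/6*(-3) - 1/6*3) + V) = sqrt((-5/6 + 1/2 - 1/2) + V) = sqrt(-5/6 + V))
f(U(3)) + N(8)*8 = sqrt(-30 + 36*2)/6 - 4*8 = sqrt(-30 + 72)/6 - 32 = sqrt(42)/6 - 32 = -32 + sqrt(42)/6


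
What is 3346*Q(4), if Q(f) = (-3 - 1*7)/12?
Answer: -8365/3 ≈ -2788.3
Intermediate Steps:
Q(f) = -⅚ (Q(f) = (-3 - 7)*(1/12) = -10*1/12 = -⅚)
3346*Q(4) = 3346*(-⅚) = -8365/3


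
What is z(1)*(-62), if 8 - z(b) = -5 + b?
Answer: -744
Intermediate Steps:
z(b) = 13 - b (z(b) = 8 - (-5 + b) = 8 + (5 - b) = 13 - b)
z(1)*(-62) = (13 - 1*1)*(-62) = (13 - 1)*(-62) = 12*(-62) = -744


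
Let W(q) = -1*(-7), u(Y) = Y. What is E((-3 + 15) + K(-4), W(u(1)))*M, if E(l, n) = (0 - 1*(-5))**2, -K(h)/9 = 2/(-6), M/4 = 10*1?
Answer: 1000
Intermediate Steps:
W(q) = 7
M = 40 (M = 4*(10*1) = 4*10 = 40)
K(h) = 3 (K(h) = -18/(-6) = -18*(-1)/6 = -9*(-1/3) = 3)
E(l, n) = 25 (E(l, n) = (0 + 5)**2 = 5**2 = 25)
E((-3 + 15) + K(-4), W(u(1)))*M = 25*40 = 1000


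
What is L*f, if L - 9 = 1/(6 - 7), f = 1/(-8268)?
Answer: -2/2067 ≈ -0.00096759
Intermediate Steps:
f = -1/8268 ≈ -0.00012095
L = 8 (L = 9 + 1/(6 - 7) = 9 + 1/(-1) = 9 - 1 = 8)
L*f = 8*(-1/8268) = -2/2067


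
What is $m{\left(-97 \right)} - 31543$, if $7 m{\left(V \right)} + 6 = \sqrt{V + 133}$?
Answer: $-31543$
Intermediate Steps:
$m{\left(V \right)} = - \frac{6}{7} + \frac{\sqrt{133 + V}}{7}$ ($m{\left(V \right)} = - \frac{6}{7} + \frac{\sqrt{V + 133}}{7} = - \frac{6}{7} + \frac{\sqrt{133 + V}}{7}$)
$m{\left(-97 \right)} - 31543 = \left(- \frac{6}{7} + \frac{\sqrt{133 - 97}}{7}\right) - 31543 = \left(- \frac{6}{7} + \frac{\sqrt{36}}{7}\right) - 31543 = \left(- \frac{6}{7} + \frac{1}{7} \cdot 6\right) - 31543 = \left(- \frac{6}{7} + \frac{6}{7}\right) - 31543 = 0 - 31543 = -31543$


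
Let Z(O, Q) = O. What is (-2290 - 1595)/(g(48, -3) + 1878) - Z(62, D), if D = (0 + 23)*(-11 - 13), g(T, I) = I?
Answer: -8009/125 ≈ -64.072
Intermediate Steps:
D = -552 (D = 23*(-24) = -552)
(-2290 - 1595)/(g(48, -3) + 1878) - Z(62, D) = (-2290 - 1595)/(-3 + 1878) - 1*62 = -3885/1875 - 62 = -3885*1/1875 - 62 = -259/125 - 62 = -8009/125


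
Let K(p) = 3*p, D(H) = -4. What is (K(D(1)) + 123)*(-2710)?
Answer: -300810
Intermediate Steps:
(K(D(1)) + 123)*(-2710) = (3*(-4) + 123)*(-2710) = (-12 + 123)*(-2710) = 111*(-2710) = -300810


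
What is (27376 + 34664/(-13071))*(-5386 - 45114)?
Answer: -18068750116000/13071 ≈ -1.3824e+9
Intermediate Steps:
(27376 + 34664/(-13071))*(-5386 - 45114) = (27376 + 34664*(-1/13071))*(-50500) = (27376 - 34664/13071)*(-50500) = (357797032/13071)*(-50500) = -18068750116000/13071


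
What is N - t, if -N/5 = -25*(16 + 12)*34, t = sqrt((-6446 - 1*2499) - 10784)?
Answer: 119000 - I*sqrt(19729) ≈ 1.19e+5 - 140.46*I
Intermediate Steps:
t = I*sqrt(19729) (t = sqrt((-6446 - 2499) - 10784) = sqrt(-8945 - 10784) = sqrt(-19729) = I*sqrt(19729) ≈ 140.46*I)
N = 119000 (N = -5*(-25*(16 + 12))*34 = -5*(-25*28)*34 = -(-3500)*34 = -5*(-23800) = 119000)
N - t = 119000 - I*sqrt(19729)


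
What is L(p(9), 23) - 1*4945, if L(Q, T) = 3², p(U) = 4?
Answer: -4936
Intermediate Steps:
L(Q, T) = 9
L(p(9), 23) - 1*4945 = 9 - 1*4945 = 9 - 4945 = -4936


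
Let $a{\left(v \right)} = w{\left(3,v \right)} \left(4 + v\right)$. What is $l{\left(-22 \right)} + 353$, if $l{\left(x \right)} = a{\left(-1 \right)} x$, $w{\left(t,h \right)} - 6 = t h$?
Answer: $155$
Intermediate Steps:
$w{\left(t,h \right)} = 6 + h t$ ($w{\left(t,h \right)} = 6 + t h = 6 + h t$)
$a{\left(v \right)} = \left(4 + v\right) \left(6 + 3 v\right)$ ($a{\left(v \right)} = \left(6 + v 3\right) \left(4 + v\right) = \left(6 + 3 v\right) \left(4 + v\right) = \left(4 + v\right) \left(6 + 3 v\right)$)
$l{\left(x \right)} = 9 x$ ($l{\left(x \right)} = 3 \left(2 - 1\right) \left(4 - 1\right) x = 3 \cdot 1 \cdot 3 x = 9 x$)
$l{\left(-22 \right)} + 353 = 9 \left(-22\right) + 353 = -198 + 353 = 155$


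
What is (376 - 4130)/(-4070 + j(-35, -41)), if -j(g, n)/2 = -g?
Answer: 1877/2070 ≈ 0.90676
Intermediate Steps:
j(g, n) = 2*g (j(g, n) = -(-2)*g = 2*g)
(376 - 4130)/(-4070 + j(-35, -41)) = (376 - 4130)/(-4070 + 2*(-35)) = -3754/(-4070 - 70) = -3754/(-4140) = -3754*(-1/4140) = 1877/2070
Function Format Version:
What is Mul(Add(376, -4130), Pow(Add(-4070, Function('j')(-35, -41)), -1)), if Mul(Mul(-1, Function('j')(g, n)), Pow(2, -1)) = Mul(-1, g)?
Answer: Rational(1877, 2070) ≈ 0.90676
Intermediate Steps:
Function('j')(g, n) = Mul(2, g) (Function('j')(g, n) = Mul(-2, Mul(-1, g)) = Mul(2, g))
Mul(Add(376, -4130), Pow(Add(-4070, Function('j')(-35, -41)), -1)) = Mul(Add(376, -4130), Pow(Add(-4070, Mul(2, -35)), -1)) = Mul(-3754, Pow(Add(-4070, -70), -1)) = Mul(-3754, Pow(-4140, -1)) = Mul(-3754, Rational(-1, 4140)) = Rational(1877, 2070)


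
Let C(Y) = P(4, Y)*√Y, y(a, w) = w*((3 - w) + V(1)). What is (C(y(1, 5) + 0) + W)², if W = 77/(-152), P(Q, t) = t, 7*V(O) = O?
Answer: -6342902353/7924672 + 715*I*√455/532 ≈ -800.4 + 28.668*I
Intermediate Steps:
V(O) = O/7
y(a, w) = w*(22/7 - w) (y(a, w) = w*((3 - w) + (⅐)*1) = w*((3 - w) + ⅐) = w*(22/7 - w))
C(Y) = Y^(3/2) (C(Y) = Y*√Y = Y^(3/2))
W = -77/152 (W = 77*(-1/152) = -77/152 ≈ -0.50658)
(C(y(1, 5) + 0) + W)² = (((⅐)*5*(22 - 7*5) + 0)^(3/2) - 77/152)² = (((⅐)*5*(22 - 35) + 0)^(3/2) - 77/152)² = (((⅐)*5*(-13) + 0)^(3/2) - 77/152)² = ((-65/7 + 0)^(3/2) - 77/152)² = ((-65/7)^(3/2) - 77/152)² = (-65*I*√455/49 - 77/152)² = (-77/152 - 65*I*√455/49)²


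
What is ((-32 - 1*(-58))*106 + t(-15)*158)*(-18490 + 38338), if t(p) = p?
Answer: 7661328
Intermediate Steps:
((-32 - 1*(-58))*106 + t(-15)*158)*(-18490 + 38338) = ((-32 - 1*(-58))*106 - 15*158)*(-18490 + 38338) = ((-32 + 58)*106 - 2370)*19848 = (26*106 - 2370)*19848 = (2756 - 2370)*19848 = 386*19848 = 7661328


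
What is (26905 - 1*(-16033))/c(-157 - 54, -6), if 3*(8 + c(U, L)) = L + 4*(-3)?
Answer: -3067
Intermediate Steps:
c(U, L) = -12 + L/3 (c(U, L) = -8 + (L + 4*(-3))/3 = -8 + (L - 12)/3 = -8 + (-12 + L)/3 = -8 + (-4 + L/3) = -12 + L/3)
(26905 - 1*(-16033))/c(-157 - 54, -6) = (26905 - 1*(-16033))/(-12 + (⅓)*(-6)) = (26905 + 16033)/(-12 - 2) = 42938/(-14) = 42938*(-1/14) = -3067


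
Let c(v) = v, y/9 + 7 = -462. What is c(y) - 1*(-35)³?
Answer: 38654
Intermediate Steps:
y = -4221 (y = -63 + 9*(-462) = -63 - 4158 = -4221)
c(y) - 1*(-35)³ = -4221 - 1*(-35)³ = -4221 - 1*(-42875) = -4221 + 42875 = 38654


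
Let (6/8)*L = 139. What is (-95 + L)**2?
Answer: 73441/9 ≈ 8160.1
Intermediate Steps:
L = 556/3 (L = (4/3)*139 = 556/3 ≈ 185.33)
(-95 + L)**2 = (-95 + 556/3)**2 = (271/3)**2 = 73441/9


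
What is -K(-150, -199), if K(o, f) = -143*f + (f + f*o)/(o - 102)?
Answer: -7141513/252 ≈ -28339.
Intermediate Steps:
K(o, f) = -143*f + (f + f*o)/(-102 + o)
-K(-150, -199) = -(-199)*(14587 - 142*(-150))/(-102 - 150) = -(-199)*(14587 + 21300)/(-252) = -(-199)*(-1)*35887/252 = -1*7141513/252 = -7141513/252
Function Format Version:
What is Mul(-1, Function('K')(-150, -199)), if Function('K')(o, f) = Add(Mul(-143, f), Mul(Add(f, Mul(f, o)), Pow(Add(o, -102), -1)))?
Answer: Rational(-7141513, 252) ≈ -28339.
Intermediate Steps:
Function('K')(o, f) = Add(Mul(-143, f), Mul(Pow(Add(-102, o), -1), Add(f, Mul(f, o)))) (Function('K')(o, f) = Add(Mul(-143, f), Mul(Add(f, Mul(f, o)), Pow(Add(-102, o), -1))) = Add(Mul(-143, f), Mul(Pow(Add(-102, o), -1), Add(f, Mul(f, o)))))
Mul(-1, Function('K')(-150, -199)) = Mul(-1, Mul(-199, Pow(Add(-102, -150), -1), Add(14587, Mul(-142, -150)))) = Mul(-1, Mul(-199, Pow(-252, -1), Add(14587, 21300))) = Mul(-1, Mul(-199, Rational(-1, 252), 35887)) = Mul(-1, Rational(7141513, 252)) = Rational(-7141513, 252)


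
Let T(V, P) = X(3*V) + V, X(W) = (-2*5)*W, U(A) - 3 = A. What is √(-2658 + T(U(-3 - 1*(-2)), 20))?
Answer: 2*I*√679 ≈ 52.115*I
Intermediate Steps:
U(A) = 3 + A
X(W) = -10*W
T(V, P) = -29*V (T(V, P) = -30*V + V = -29*V)
√(-2658 + T(U(-3 - 1*(-2)), 20)) = √(-2658 - 29*(3 + (-3 - 1*(-2)))) = √(-2658 - 29*(3 + (-3 + 2))) = √(-2658 - 29*(3 - 1)) = √(-2658 - 29*2) = √(-2658 - 58) = √(-2716) = 2*I*√679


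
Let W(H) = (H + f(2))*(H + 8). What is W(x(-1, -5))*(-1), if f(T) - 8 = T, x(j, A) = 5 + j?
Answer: -168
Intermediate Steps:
f(T) = 8 + T
W(H) = (8 + H)*(10 + H) (W(H) = (H + (8 + 2))*(H + 8) = (H + 10)*(8 + H) = (10 + H)*(8 + H) = (8 + H)*(10 + H))
W(x(-1, -5))*(-1) = (80 + (5 - 1)**2 + 18*(5 - 1))*(-1) = (80 + 4**2 + 18*4)*(-1) = (80 + 16 + 72)*(-1) = 168*(-1) = -168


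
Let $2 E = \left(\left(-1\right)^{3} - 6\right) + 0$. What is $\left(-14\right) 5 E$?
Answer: $245$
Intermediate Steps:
$E = - \frac{7}{2}$ ($E = \frac{\left(\left(-1\right)^{3} - 6\right) + 0}{2} = \frac{\left(-1 - 6\right) + 0}{2} = \frac{-7 + 0}{2} = \frac{1}{2} \left(-7\right) = - \frac{7}{2} \approx -3.5$)
$\left(-14\right) 5 E = \left(-14\right) 5 \left(- \frac{7}{2}\right) = \left(-70\right) \left(- \frac{7}{2}\right) = 245$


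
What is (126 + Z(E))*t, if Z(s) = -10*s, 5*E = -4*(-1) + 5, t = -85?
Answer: -9180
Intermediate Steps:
E = 9/5 (E = (-4*(-1) + 5)/5 = (4 + 5)/5 = (⅕)*9 = 9/5 ≈ 1.8000)
(126 + Z(E))*t = (126 - 10*9/5)*(-85) = (126 - 18)*(-85) = 108*(-85) = -9180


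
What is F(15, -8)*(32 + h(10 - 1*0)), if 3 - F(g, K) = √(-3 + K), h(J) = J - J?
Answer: 96 - 32*I*√11 ≈ 96.0 - 106.13*I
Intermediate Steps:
h(J) = 0
F(g, K) = 3 - √(-3 + K)
F(15, -8)*(32 + h(10 - 1*0)) = (3 - √(-3 - 8))*(32 + 0) = (3 - √(-11))*32 = (3 - I*√11)*32 = 96 - 32*I*√11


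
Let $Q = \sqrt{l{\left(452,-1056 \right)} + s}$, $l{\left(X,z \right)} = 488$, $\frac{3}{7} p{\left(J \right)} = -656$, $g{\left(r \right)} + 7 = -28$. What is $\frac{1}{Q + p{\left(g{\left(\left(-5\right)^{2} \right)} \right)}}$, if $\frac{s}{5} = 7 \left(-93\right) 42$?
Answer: $- \frac{6888}{11156231} - \frac{9 i \sqrt{136222}}{22312462} \approx -0.00061741 - 0.00014887 i$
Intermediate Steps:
$g{\left(r \right)} = -35$ ($g{\left(r \right)} = -7 - 28 = -35$)
$p{\left(J \right)} = - \frac{4592}{3}$ ($p{\left(J \right)} = \frac{7}{3} \left(-656\right) = - \frac{4592}{3}$)
$s = -136710$ ($s = 5 \cdot 7 \left(-93\right) 42 = 5 \left(\left(-651\right) 42\right) = 5 \left(-27342\right) = -136710$)
$Q = i \sqrt{136222}$ ($Q = \sqrt{488 - 136710} = \sqrt{-136222} = i \sqrt{136222} \approx 369.08 i$)
$\frac{1}{Q + p{\left(g{\left(\left(-5\right)^{2} \right)} \right)}} = \frac{1}{i \sqrt{136222} - \frac{4592}{3}} = \frac{1}{- \frac{4592}{3} + i \sqrt{136222}}$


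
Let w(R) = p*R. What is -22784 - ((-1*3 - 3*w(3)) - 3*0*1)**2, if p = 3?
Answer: -23684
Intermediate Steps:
w(R) = 3*R
-22784 - ((-1*3 - 3*w(3)) - 3*0*1)**2 = -22784 - ((-1*3 - 9*3) - 3*0*1)**2 = -22784 - ((-3 - 3*9) + 0*1)**2 = -22784 - ((-3 - 27) + 0)**2 = -22784 - (-30 + 0)**2 = -22784 - 1*(-30)**2 = -22784 - 1*900 = -22784 - 900 = -23684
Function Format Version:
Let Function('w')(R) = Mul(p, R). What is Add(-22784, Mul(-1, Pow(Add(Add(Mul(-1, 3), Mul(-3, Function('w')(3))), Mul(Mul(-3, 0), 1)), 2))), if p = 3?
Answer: -23684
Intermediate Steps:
Function('w')(R) = Mul(3, R)
Add(-22784, Mul(-1, Pow(Add(Add(Mul(-1, 3), Mul(-3, Function('w')(3))), Mul(Mul(-3, 0), 1)), 2))) = Add(-22784, Mul(-1, Pow(Add(Add(Mul(-1, 3), Mul(-3, Mul(3, 3))), Mul(Mul(-3, 0), 1)), 2))) = Add(-22784, Mul(-1, Pow(Add(Add(-3, Mul(-3, 9)), Mul(0, 1)), 2))) = Add(-22784, Mul(-1, Pow(Add(Add(-3, -27), 0), 2))) = Add(-22784, Mul(-1, Pow(Add(-30, 0), 2))) = Add(-22784, Mul(-1, Pow(-30, 2))) = Add(-22784, Mul(-1, 900)) = Add(-22784, -900) = -23684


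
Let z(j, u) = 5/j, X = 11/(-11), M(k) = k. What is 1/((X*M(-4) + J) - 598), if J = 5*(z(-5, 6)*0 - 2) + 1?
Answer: -1/603 ≈ -0.0016584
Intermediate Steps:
X = -1 (X = 11*(-1/11) = -1)
J = -9 (J = 5*((5/(-5))*0 - 2) + 1 = 5*((5*(-⅕))*0 - 2) + 1 = 5*(-1*0 - 2) + 1 = 5*(0 - 2) + 1 = 5*(-2) + 1 = -10 + 1 = -9)
1/((X*M(-4) + J) - 598) = 1/((-1*(-4) - 9) - 598) = 1/((4 - 9) - 598) = 1/(-5 - 598) = 1/(-603) = -1/603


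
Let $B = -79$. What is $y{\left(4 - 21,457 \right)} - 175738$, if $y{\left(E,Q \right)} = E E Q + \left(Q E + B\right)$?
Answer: $-51513$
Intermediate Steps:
$y{\left(E,Q \right)} = -79 + E Q + Q E^{2}$ ($y{\left(E,Q \right)} = E E Q + \left(Q E - 79\right) = E^{2} Q + \left(E Q - 79\right) = Q E^{2} + \left(-79 + E Q\right) = -79 + E Q + Q E^{2}$)
$y{\left(4 - 21,457 \right)} - 175738 = \left(-79 + \left(4 - 21\right) 457 + 457 \left(4 - 21\right)^{2}\right) - 175738 = \left(-79 - 7769 + 457 \left(-17\right)^{2}\right) - 175738 = \left(-79 - 7769 + 457 \cdot 289\right) - 175738 = \left(-79 - 7769 + 132073\right) - 175738 = 124225 - 175738 = -51513$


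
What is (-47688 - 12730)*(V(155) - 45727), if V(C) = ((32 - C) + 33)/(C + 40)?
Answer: 35915903026/13 ≈ 2.7628e+9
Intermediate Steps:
V(C) = (65 - C)/(40 + C)
(-47688 - 12730)*(V(155) - 45727) = (-47688 - 12730)*((65 - 1*155)/(40 + 155) - 45727) = -60418*((65 - 155)/195 - 45727) = -60418*((1/195)*(-90) - 45727) = -60418*(-6/13 - 45727) = -60418*(-594457/13) = 35915903026/13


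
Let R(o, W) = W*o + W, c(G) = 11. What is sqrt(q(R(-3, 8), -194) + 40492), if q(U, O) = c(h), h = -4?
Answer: sqrt(40503) ≈ 201.25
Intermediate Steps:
R(o, W) = W + W*o
q(U, O) = 11
sqrt(q(R(-3, 8), -194) + 40492) = sqrt(11 + 40492) = sqrt(40503)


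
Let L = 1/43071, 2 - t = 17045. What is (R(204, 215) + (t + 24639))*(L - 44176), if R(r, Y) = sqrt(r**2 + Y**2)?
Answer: -4817647781340/14357 - 1902704495*sqrt(87841)/43071 ≈ -3.4865e+8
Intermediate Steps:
t = -17043 (t = 2 - 1*17045 = 2 - 17045 = -17043)
R(r, Y) = sqrt(Y**2 + r**2)
L = 1/43071 ≈ 2.3217e-5
(R(204, 215) + (t + 24639))*(L - 44176) = (sqrt(215**2 + 204**2) + (-17043 + 24639))*(1/43071 - 44176) = (sqrt(46225 + 41616) + 7596)*(-1902704495/43071) = (sqrt(87841) + 7596)*(-1902704495/43071) = (7596 + sqrt(87841))*(-1902704495/43071) = -4817647781340/14357 - 1902704495*sqrt(87841)/43071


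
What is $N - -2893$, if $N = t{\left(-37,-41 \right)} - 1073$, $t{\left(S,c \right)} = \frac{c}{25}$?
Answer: $\frac{45459}{25} \approx 1818.4$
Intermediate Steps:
$t{\left(S,c \right)} = \frac{c}{25}$ ($t{\left(S,c \right)} = c \frac{1}{25} = \frac{c}{25}$)
$N = - \frac{26866}{25}$ ($N = \frac{1}{25} \left(-41\right) - 1073 = - \frac{41}{25} - 1073 = - \frac{26866}{25} \approx -1074.6$)
$N - -2893 = - \frac{26866}{25} - -2893 = - \frac{26866}{25} + 2893 = \frac{45459}{25}$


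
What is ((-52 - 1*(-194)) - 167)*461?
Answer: -11525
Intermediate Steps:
((-52 - 1*(-194)) - 167)*461 = ((-52 + 194) - 167)*461 = (142 - 167)*461 = -25*461 = -11525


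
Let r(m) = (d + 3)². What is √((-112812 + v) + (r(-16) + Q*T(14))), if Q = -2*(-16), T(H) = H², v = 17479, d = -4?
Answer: 2*I*√22265 ≈ 298.43*I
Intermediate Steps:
Q = 32
r(m) = 1 (r(m) = (-4 + 3)² = (-1)² = 1)
√((-112812 + v) + (r(-16) + Q*T(14))) = √((-112812 + 17479) + (1 + 32*14²)) = √(-95333 + (1 + 32*196)) = √(-95333 + (1 + 6272)) = √(-95333 + 6273) = √(-89060) = 2*I*√22265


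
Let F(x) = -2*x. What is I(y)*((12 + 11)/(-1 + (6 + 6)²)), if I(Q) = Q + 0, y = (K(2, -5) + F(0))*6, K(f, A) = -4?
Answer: -552/143 ≈ -3.8601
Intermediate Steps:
y = -24 (y = (-4 - 2*0)*6 = (-4 + 0)*6 = -4*6 = -24)
I(Q) = Q
I(y)*((12 + 11)/(-1 + (6 + 6)²)) = -24*(12 + 11)/(-1 + (6 + 6)²) = -552/(-1 + 12²) = -552/(-1 + 144) = -552/143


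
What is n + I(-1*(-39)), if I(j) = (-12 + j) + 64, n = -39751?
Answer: -39660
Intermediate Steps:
I(j) = 52 + j
n + I(-1*(-39)) = -39751 + (52 - 1*(-39)) = -39751 + (52 + 39) = -39751 + 91 = -39660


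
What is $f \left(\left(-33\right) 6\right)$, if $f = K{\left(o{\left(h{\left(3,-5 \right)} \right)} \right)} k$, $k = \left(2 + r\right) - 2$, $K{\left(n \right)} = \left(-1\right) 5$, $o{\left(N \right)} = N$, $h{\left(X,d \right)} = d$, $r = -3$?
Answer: $-2970$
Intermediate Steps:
$K{\left(n \right)} = -5$
$k = -3$ ($k = \left(2 - 3\right) - 2 = -1 - 2 = -3$)
$f = 15$ ($f = \left(-5\right) \left(-3\right) = 15$)
$f \left(\left(-33\right) 6\right) = 15 \left(\left(-33\right) 6\right) = 15 \left(-198\right) = -2970$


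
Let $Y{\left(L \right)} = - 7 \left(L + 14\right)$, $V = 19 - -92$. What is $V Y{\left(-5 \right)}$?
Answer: $-6993$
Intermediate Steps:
$V = 111$ ($V = 19 + 92 = 111$)
$Y{\left(L \right)} = -98 - 7 L$ ($Y{\left(L \right)} = - 7 \left(14 + L\right) = -98 - 7 L$)
$V Y{\left(-5 \right)} = 111 \left(-98 - -35\right) = 111 \left(-98 + 35\right) = 111 \left(-63\right) = -6993$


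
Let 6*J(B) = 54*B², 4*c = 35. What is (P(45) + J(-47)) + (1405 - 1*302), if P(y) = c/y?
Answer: 755431/36 ≈ 20984.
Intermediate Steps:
c = 35/4 (c = (¼)*35 = 35/4 ≈ 8.7500)
P(y) = 35/(4*y)
J(B) = 9*B² (J(B) = (54*B²)/6 = 9*B²)
(P(45) + J(-47)) + (1405 - 1*302) = ((35/4)/45 + 9*(-47)²) + (1405 - 1*302) = ((35/4)*(1/45) + 9*2209) + (1405 - 302) = (7/36 + 19881) + 1103 = 715723/36 + 1103 = 755431/36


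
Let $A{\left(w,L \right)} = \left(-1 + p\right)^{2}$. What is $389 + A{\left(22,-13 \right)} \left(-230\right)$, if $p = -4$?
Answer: $-5361$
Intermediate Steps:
$A{\left(w,L \right)} = 25$ ($A{\left(w,L \right)} = \left(-1 - 4\right)^{2} = \left(-5\right)^{2} = 25$)
$389 + A{\left(22,-13 \right)} \left(-230\right) = 389 + 25 \left(-230\right) = 389 - 5750 = -5361$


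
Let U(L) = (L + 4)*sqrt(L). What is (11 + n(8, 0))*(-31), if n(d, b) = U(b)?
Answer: -341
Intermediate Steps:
U(L) = sqrt(L)*(4 + L) (U(L) = (4 + L)*sqrt(L) = sqrt(L)*(4 + L))
n(d, b) = sqrt(b)*(4 + b)
(11 + n(8, 0))*(-31) = (11 + sqrt(0)*(4 + 0))*(-31) = (11 + 0*4)*(-31) = (11 + 0)*(-31) = 11*(-31) = -341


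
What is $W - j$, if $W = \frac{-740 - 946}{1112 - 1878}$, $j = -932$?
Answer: $\frac{357799}{383} \approx 934.2$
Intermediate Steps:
$W = \frac{843}{383}$ ($W = - \frac{1686}{-766} = \left(-1686\right) \left(- \frac{1}{766}\right) = \frac{843}{383} \approx 2.201$)
$W - j = \frac{843}{383} - -932 = \frac{843}{383} + 932 = \frac{357799}{383}$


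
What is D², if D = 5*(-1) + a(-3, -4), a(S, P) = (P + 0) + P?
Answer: 169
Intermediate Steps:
a(S, P) = 2*P (a(S, P) = P + P = 2*P)
D = -13 (D = 5*(-1) + 2*(-4) = -5 - 8 = -13)
D² = (-13)² = 169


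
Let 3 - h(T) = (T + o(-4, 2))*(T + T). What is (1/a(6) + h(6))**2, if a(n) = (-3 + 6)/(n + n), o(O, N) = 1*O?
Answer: 289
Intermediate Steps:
o(O, N) = O
a(n) = 3/(2*n) (a(n) = 3/((2*n)) = 3*(1/(2*n)) = 3/(2*n))
h(T) = 3 - 2*T*(-4 + T) (h(T) = 3 - (T - 4)*(T + T) = 3 - (-4 + T)*2*T = 3 - 2*T*(-4 + T))
(1/a(6) + h(6))**2 = (1/((3/2)/6) + (3 - 2*6**2 + 8*6))**2 = (1/((3/2)*(1/6)) + (3 - 2*36 + 48))**2 = (1/(1/4) + (3 - 72 + 48))**2 = (4 - 21)**2 = (-17)**2 = 289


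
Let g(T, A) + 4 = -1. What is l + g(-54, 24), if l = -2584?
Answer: -2589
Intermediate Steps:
g(T, A) = -5 (g(T, A) = -4 - 1 = -5)
l + g(-54, 24) = -2584 - 5 = -2589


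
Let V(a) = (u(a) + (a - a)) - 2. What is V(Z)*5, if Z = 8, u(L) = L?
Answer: 30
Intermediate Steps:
V(a) = -2 + a (V(a) = (a + (a - a)) - 2 = (a + 0) - 2 = a - 2 = -2 + a)
V(Z)*5 = (-2 + 8)*5 = 6*5 = 30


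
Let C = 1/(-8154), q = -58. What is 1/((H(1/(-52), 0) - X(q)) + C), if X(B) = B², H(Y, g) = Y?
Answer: -212004/713185559 ≈ -0.00029726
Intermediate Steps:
C = -1/8154 ≈ -0.00012264
1/((H(1/(-52), 0) - X(q)) + C) = 1/((1/(-52) - 1*(-58)²) - 1/8154) = 1/((-1/52 - 1*3364) - 1/8154) = 1/((-1/52 - 3364) - 1/8154) = 1/(-174929/52 - 1/8154) = 1/(-713185559/212004) = -212004/713185559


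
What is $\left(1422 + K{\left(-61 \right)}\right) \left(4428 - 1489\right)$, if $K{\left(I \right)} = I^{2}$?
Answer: $15115277$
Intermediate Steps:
$\left(1422 + K{\left(-61 \right)}\right) \left(4428 - 1489\right) = \left(1422 + \left(-61\right)^{2}\right) \left(4428 - 1489\right) = \left(1422 + 3721\right) 2939 = 5143 \cdot 2939 = 15115277$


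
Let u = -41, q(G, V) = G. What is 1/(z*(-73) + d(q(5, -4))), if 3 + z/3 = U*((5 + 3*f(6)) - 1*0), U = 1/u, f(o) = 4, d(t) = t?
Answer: 41/30865 ≈ 0.0013284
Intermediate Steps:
U = -1/41 (U = 1/(-41) = -1/41 ≈ -0.024390)
z = -420/41 (z = -9 + 3*(-((5 + 3*4) - 1*0)/41) = -9 + 3*(-((5 + 12) + 0)/41) = -9 + 3*(-(17 + 0)/41) = -9 + 3*(-1/41*17) = -9 + 3*(-17/41) = -9 - 51/41 = -420/41 ≈ -10.244)
1/(z*(-73) + d(q(5, -4))) = 1/(-420/41*(-73) + 5) = 1/(30660/41 + 5) = 1/(30865/41) = 41/30865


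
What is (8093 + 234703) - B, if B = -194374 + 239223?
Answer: 197947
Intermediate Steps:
B = 44849
(8093 + 234703) - B = (8093 + 234703) - 1*44849 = 242796 - 44849 = 197947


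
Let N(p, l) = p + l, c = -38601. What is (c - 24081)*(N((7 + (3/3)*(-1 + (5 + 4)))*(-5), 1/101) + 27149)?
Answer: -171402361950/101 ≈ -1.6971e+9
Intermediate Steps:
N(p, l) = l + p
(c - 24081)*(N((7 + (3/3)*(-1 + (5 + 4)))*(-5), 1/101) + 27149) = (-38601 - 24081)*((1/101 + (7 + (3/3)*(-1 + (5 + 4)))*(-5)) + 27149) = -62682*((1/101 + (7 + (3*(⅓))*(-1 + 9))*(-5)) + 27149) = -62682*((1/101 + (7 + 1*8)*(-5)) + 27149) = -62682*((1/101 + (7 + 8)*(-5)) + 27149) = -62682*((1/101 + 15*(-5)) + 27149) = -62682*((1/101 - 75) + 27149) = -62682*(-7574/101 + 27149) = -62682*2734475/101 = -171402361950/101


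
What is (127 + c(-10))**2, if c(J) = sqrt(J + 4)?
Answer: (127 + I*sqrt(6))**2 ≈ 16123.0 + 622.17*I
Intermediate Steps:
c(J) = sqrt(4 + J)
(127 + c(-10))**2 = (127 + sqrt(4 - 10))**2 = (127 + sqrt(-6))**2 = (127 + I*sqrt(6))**2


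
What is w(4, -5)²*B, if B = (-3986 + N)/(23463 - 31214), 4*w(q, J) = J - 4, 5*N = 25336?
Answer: -218943/310040 ≈ -0.70618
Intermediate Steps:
N = 25336/5 (N = (⅕)*25336 = 25336/5 ≈ 5067.2)
w(q, J) = -1 + J/4 (w(q, J) = (J - 4)/4 = (-4 + J)/4 = -1 + J/4)
B = -5406/38755 (B = (-3986 + 25336/5)/(23463 - 31214) = (5406/5)/(-7751) = (5406/5)*(-1/7751) = -5406/38755 ≈ -0.13949)
w(4, -5)²*B = (-1 + (¼)*(-5))²*(-5406/38755) = (-1 - 5/4)²*(-5406/38755) = (-9/4)²*(-5406/38755) = (81/16)*(-5406/38755) = -218943/310040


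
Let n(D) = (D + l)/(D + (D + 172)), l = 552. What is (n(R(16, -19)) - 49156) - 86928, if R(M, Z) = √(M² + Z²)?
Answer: -1844980017/13558 - 233*√617/6779 ≈ -1.3608e+5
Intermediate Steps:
n(D) = (552 + D)/(172 + 2*D) (n(D) = (D + 552)/(D + (D + 172)) = (552 + D)/(D + (172 + D)) = (552 + D)/(172 + 2*D))
(n(R(16, -19)) - 49156) - 86928 = ((552 + √(16² + (-19)²))/(2*(86 + √(16² + (-19)²))) - 49156) - 86928 = ((552 + √(256 + 361))/(2*(86 + √(256 + 361))) - 49156) - 86928 = ((552 + √617)/(2*(86 + √617)) - 49156) - 86928 = (-49156 + (552 + √617)/(2*(86 + √617))) - 86928 = -136084 + (552 + √617)/(2*(86 + √617))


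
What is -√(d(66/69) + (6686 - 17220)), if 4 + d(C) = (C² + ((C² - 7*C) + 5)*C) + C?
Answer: -11*I*√24369006/529 ≈ -102.65*I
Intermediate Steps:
d(C) = -4 + C + C² + C*(5 + C² - 7*C) (d(C) = -4 + ((C² + ((C² - 7*C) + 5)*C) + C) = -4 + ((C² + (5 + C² - 7*C)*C) + C) = -4 + ((C² + C*(5 + C² - 7*C)) + C) = -4 + (C + C² + C*(5 + C² - 7*C)) = -4 + C + C² + C*(5 + C² - 7*C))
-√(d(66/69) + (6686 - 17220)) = -√((-4 + (66/69)³ - 6*(66/69)² + 6*(66/69)) + (6686 - 17220)) = -√((-4 + (66*(1/69))³ - 6*(66*(1/69))² + 6*(66*(1/69))) - 10534) = -√((-4 + (22/23)³ - 6*(22/23)² + 6*(22/23)) - 10534) = -√((-4 + 10648/12167 - 6*484/529 + 132/23) - 10534) = -√((-4 + 10648/12167 - 2904/529 + 132/23) - 10534) = -√(-34984/12167 - 10534) = -√(-128202162/12167) = -11*I*√24369006/529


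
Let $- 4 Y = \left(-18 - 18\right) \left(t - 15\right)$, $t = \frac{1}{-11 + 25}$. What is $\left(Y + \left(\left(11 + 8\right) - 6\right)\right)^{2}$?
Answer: $\frac{2886601}{196} \approx 14728.0$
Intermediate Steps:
$t = \frac{1}{14} \approx 0.071429$
$Y = - \frac{1881}{14}$ ($Y = - \frac{\left(-18 - 18\right) \left(\frac{1}{14} - 15\right)}{4} = - \frac{\left(-36\right) \left(- \frac{209}{14}\right)}{4} = \left(- \frac{1}{4}\right) \frac{3762}{7} = - \frac{1881}{14} \approx -134.36$)
$\left(Y + \left(\left(11 + 8\right) - 6\right)\right)^{2} = \left(- \frac{1881}{14} + \left(\left(11 + 8\right) - 6\right)\right)^{2} = \left(- \frac{1881}{14} + \left(19 - 6\right)\right)^{2} = \left(- \frac{1881}{14} + 13\right)^{2} = \left(- \frac{1699}{14}\right)^{2} = \frac{2886601}{196}$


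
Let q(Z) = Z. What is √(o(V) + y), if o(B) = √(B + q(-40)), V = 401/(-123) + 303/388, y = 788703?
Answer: √(449083579387932 + 23862*I*√24187465749)/23862 ≈ 888.09 + 0.0036695*I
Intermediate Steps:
V = -118319/47724 (V = 401*(-1/123) + 303*(1/388) = -401/123 + 303/388 = -118319/47724 ≈ -2.4792)
o(B) = √(-40 + B) (o(B) = √(B - 40) = √(-40 + B))
√(o(V) + y) = √(√(-40 - 118319/47724) + 788703) = √(√(-2027279/47724) + 788703) = √(I*√24187465749/23862 + 788703) = √(788703 + I*√24187465749/23862)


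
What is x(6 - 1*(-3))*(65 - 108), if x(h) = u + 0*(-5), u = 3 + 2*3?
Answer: -387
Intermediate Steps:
u = 9 (u = 3 + 6 = 9)
x(h) = 9 (x(h) = 9 + 0*(-5) = 9 + 0 = 9)
x(6 - 1*(-3))*(65 - 108) = 9*(65 - 108) = 9*(-43) = -387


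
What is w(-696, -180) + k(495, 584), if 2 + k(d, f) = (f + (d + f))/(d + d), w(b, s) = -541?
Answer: -535907/990 ≈ -541.32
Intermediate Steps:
k(d, f) = -2 + (d + 2*f)/(2*d) (k(d, f) = -2 + (f + (d + f))/(d + d) = -2 + (d + 2*f)/((2*d)) = -2 + (d + 2*f)*(1/(2*d)) = -2 + (d + 2*f)/(2*d))
w(-696, -180) + k(495, 584) = -541 + (-3/2 + 584/495) = -541 - 317/990 = -535907/990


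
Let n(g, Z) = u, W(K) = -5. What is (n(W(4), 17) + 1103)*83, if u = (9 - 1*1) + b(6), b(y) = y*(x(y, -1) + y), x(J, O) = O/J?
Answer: 95118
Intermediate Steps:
b(y) = y*(y - 1/y) (b(y) = y*(-1/y + y) = y*(y - 1/y))
u = 43 (u = (9 - 1*1) + (-1 + 6**2) = (9 - 1) + (-1 + 36) = 8 + 35 = 43)
n(g, Z) = 43
(n(W(4), 17) + 1103)*83 = (43 + 1103)*83 = 1146*83 = 95118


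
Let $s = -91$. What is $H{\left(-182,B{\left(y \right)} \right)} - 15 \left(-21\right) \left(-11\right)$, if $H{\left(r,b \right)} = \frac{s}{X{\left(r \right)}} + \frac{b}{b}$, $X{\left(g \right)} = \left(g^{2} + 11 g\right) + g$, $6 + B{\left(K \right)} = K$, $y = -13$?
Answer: $- \frac{1177761}{340} \approx -3464.0$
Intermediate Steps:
$B{\left(K \right)} = -6 + K$
$X{\left(g \right)} = g^{2} + 12 g$
$H{\left(r,b \right)} = 1 - \frac{91}{r \left(12 + r\right)}$ ($H{\left(r,b \right)} = - \frac{91}{r \left(12 + r\right)} + \frac{b}{b} = - 91 \frac{1}{r \left(12 + r\right)} + 1 = - \frac{91}{r \left(12 + r\right)} + 1 = 1 - \frac{91}{r \left(12 + r\right)}$)
$H{\left(-182,B{\left(y \right)} \right)} - 15 \left(-21\right) \left(-11\right) = \frac{-91 - 182 \left(12 - 182\right)}{\left(-182\right) \left(12 - 182\right)} - 15 \left(-21\right) \left(-11\right) = - \frac{-91 - -30940}{182 \left(-170\right)} - \left(-315\right) \left(-11\right) = \left(- \frac{1}{182}\right) \left(- \frac{1}{170}\right) \left(-91 + 30940\right) - 3465 = \left(- \frac{1}{182}\right) \left(- \frac{1}{170}\right) 30849 - 3465 = \frac{339}{340} - 3465 = - \frac{1177761}{340}$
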